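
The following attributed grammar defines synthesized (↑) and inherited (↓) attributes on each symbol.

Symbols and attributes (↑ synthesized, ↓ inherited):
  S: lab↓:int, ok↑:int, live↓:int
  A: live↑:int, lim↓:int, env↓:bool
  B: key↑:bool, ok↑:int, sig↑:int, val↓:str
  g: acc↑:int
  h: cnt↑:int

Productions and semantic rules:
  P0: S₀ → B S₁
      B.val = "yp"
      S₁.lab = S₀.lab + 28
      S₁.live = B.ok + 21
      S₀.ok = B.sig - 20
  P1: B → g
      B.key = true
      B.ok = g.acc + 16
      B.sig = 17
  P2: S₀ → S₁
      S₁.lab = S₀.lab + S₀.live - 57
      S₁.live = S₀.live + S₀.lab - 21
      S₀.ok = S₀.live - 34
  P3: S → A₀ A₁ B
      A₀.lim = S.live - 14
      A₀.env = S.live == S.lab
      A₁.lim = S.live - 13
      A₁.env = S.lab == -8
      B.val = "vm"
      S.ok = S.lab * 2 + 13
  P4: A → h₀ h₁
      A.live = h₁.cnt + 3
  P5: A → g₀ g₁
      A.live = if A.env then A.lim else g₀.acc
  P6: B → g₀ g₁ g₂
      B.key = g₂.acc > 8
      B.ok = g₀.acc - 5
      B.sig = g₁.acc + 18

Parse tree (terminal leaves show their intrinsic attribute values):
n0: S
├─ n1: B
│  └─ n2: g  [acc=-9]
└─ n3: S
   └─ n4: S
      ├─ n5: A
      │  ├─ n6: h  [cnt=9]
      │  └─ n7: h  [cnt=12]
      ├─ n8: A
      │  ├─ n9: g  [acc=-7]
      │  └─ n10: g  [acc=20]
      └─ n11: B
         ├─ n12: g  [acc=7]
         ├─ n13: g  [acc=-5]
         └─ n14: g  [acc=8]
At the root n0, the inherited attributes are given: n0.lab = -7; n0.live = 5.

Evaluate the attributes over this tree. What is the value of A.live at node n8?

15

1. n0.lab = -7  [given at root]
2. n0.live = 5  [given at root]
3. n1.val = "yp"  ["yp"]
4. n2.acc = -9  [terminal]
5. n1.key = true  [true]
6. n1.ok = 7  [g.acc + 16]
7. n1.sig = 17  [17]
8. n3.lab = 21  [S₀.lab + 28]
9. n3.live = 28  [B.ok + 21]
10. n4.lab = -8  [S₀.lab + S₀.live - 57]
11. n4.live = 28  [S₀.live + S₀.lab - 21]
12. n5.lim = 14  [S.live - 14]
13. n5.env = false  [S.live == S.lab]
14. n6.cnt = 9  [terminal]
15. n7.cnt = 12  [terminal]
16. n5.live = 15  [h₁.cnt + 3]
17. n8.lim = 15  [S.live - 13]
18. n8.env = true  [S.lab == -8]
19. n9.acc = -7  [terminal]
20. n10.acc = 20  [terminal]
21. n8.live = 15  [if A.env then A.lim else g₀.acc]
22. n11.val = "vm"  ["vm"]
23. n12.acc = 7  [terminal]
24. n13.acc = -5  [terminal]
25. n14.acc = 8  [terminal]
26. n11.key = false  [g₂.acc > 8]
27. n11.ok = 2  [g₀.acc - 5]
28. n11.sig = 13  [g₁.acc + 18]
29. n4.ok = -3  [S.lab * 2 + 13]
30. n3.ok = -6  [S₀.live - 34]
31. n0.ok = -3  [B.sig - 20]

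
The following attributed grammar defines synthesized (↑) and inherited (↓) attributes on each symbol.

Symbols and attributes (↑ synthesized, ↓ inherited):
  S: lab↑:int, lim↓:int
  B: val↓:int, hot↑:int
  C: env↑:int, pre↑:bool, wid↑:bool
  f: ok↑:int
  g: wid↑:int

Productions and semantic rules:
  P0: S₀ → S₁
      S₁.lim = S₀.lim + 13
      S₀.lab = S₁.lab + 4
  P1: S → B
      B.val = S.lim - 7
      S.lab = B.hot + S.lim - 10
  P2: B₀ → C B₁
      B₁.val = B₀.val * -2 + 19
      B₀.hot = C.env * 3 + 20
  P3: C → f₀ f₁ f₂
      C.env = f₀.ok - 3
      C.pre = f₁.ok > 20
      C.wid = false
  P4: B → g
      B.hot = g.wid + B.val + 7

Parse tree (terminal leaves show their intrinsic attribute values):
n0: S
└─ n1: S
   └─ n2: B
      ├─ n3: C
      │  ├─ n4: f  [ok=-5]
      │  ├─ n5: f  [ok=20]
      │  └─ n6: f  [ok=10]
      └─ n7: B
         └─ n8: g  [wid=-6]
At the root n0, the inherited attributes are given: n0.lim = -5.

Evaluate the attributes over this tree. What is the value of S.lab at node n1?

1. n0.lim = -5  [given at root]
2. n1.lim = 8  [S₀.lim + 13]
3. n2.val = 1  [S.lim - 7]
4. n4.ok = -5  [terminal]
5. n5.ok = 20  [terminal]
6. n6.ok = 10  [terminal]
7. n3.env = -8  [f₀.ok - 3]
8. n3.pre = false  [f₁.ok > 20]
9. n3.wid = false  [false]
10. n7.val = 17  [B₀.val * -2 + 19]
11. n8.wid = -6  [terminal]
12. n7.hot = 18  [g.wid + B.val + 7]
13. n2.hot = -4  [C.env * 3 + 20]
14. n1.lab = -6  [B.hot + S.lim - 10]
15. n0.lab = -2  [S₁.lab + 4]

-6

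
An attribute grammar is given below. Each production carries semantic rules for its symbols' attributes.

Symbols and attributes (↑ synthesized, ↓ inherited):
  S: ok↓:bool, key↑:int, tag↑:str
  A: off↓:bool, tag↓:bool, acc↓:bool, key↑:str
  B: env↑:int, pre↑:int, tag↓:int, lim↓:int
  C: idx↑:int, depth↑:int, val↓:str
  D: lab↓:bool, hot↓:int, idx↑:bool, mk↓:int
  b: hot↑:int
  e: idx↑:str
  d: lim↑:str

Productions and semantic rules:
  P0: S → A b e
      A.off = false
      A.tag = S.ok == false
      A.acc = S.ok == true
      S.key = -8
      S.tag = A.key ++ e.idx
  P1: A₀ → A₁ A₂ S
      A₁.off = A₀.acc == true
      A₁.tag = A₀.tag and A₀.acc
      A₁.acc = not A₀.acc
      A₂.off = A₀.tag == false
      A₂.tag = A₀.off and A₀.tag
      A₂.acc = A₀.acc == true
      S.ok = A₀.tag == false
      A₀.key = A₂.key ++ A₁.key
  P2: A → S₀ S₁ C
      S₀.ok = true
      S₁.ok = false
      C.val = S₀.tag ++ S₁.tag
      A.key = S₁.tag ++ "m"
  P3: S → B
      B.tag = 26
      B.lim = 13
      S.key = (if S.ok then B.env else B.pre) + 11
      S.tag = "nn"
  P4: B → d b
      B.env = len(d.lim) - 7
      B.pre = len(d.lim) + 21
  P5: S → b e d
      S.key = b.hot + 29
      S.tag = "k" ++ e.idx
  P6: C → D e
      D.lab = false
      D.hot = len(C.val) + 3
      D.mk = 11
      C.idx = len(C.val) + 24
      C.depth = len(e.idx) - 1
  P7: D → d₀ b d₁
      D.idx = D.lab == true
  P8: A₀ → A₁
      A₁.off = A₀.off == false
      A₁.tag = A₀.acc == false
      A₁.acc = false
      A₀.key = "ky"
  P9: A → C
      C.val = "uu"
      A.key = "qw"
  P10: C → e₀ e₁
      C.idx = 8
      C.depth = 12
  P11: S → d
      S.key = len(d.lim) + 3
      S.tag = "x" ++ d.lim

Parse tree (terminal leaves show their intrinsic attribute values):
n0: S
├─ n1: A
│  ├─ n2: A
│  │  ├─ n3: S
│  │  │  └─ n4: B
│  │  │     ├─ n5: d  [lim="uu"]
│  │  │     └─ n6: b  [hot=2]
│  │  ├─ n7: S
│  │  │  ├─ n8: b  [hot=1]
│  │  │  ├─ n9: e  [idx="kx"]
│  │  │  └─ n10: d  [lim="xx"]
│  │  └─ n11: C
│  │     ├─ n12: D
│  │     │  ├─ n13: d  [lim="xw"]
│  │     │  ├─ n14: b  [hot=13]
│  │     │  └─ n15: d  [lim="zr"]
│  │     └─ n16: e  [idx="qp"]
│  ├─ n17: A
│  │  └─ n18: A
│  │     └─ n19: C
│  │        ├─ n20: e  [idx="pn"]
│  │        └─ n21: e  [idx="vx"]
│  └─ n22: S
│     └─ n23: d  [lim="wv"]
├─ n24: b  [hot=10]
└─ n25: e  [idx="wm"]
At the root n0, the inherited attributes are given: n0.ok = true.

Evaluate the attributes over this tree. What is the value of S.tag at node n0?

1. n0.ok = true  [given at root]
2. n1.off = false  [false]
3. n1.tag = false  [S.ok == false]
4. n1.acc = true  [S.ok == true]
5. n2.off = true  [A₀.acc == true]
6. n2.tag = false  [A₀.tag and A₀.acc]
7. n2.acc = false  [not A₀.acc]
8. n3.ok = true  [true]
9. n4.tag = 26  [26]
10. n4.lim = 13  [13]
11. n5.lim = "uu"  [terminal]
12. n6.hot = 2  [terminal]
13. n4.env = -5  [len(d.lim) - 7]
14. n4.pre = 23  [len(d.lim) + 21]
15. n3.key = 6  [(if S.ok then B.env else B.pre) + 11]
16. n3.tag = "nn"  ["nn"]
17. n7.ok = false  [false]
18. n8.hot = 1  [terminal]
19. n9.idx = "kx"  [terminal]
20. n10.lim = "xx"  [terminal]
21. n7.key = 30  [b.hot + 29]
22. n7.tag = "kkx"  ["k" ++ e.idx]
23. n11.val = "nnkkx"  [S₀.tag ++ S₁.tag]
24. n12.lab = false  [false]
25. n12.hot = 8  [len(C.val) + 3]
26. n12.mk = 11  [11]
27. n13.lim = "xw"  [terminal]
28. n14.hot = 13  [terminal]
29. n15.lim = "zr"  [terminal]
30. n12.idx = false  [D.lab == true]
31. n16.idx = "qp"  [terminal]
32. n11.idx = 29  [len(C.val) + 24]
33. n11.depth = 1  [len(e.idx) - 1]
34. n2.key = "kkxm"  [S₁.tag ++ "m"]
35. n17.off = true  [A₀.tag == false]
36. n17.tag = false  [A₀.off and A₀.tag]
37. n17.acc = true  [A₀.acc == true]
38. n18.off = false  [A₀.off == false]
39. n18.tag = false  [A₀.acc == false]
40. n18.acc = false  [false]
41. n19.val = "uu"  ["uu"]
42. n20.idx = "pn"  [terminal]
43. n21.idx = "vx"  [terminal]
44. n19.idx = 8  [8]
45. n19.depth = 12  [12]
46. n18.key = "qw"  ["qw"]
47. n17.key = "ky"  ["ky"]
48. n22.ok = true  [A₀.tag == false]
49. n23.lim = "wv"  [terminal]
50. n22.key = 5  [len(d.lim) + 3]
51. n22.tag = "xwv"  ["x" ++ d.lim]
52. n1.key = "kykkxm"  [A₂.key ++ A₁.key]
53. n24.hot = 10  [terminal]
54. n25.idx = "wm"  [terminal]
55. n0.key = -8  [-8]
56. n0.tag = "kykkxmwm"  [A.key ++ e.idx]

"kykkxmwm"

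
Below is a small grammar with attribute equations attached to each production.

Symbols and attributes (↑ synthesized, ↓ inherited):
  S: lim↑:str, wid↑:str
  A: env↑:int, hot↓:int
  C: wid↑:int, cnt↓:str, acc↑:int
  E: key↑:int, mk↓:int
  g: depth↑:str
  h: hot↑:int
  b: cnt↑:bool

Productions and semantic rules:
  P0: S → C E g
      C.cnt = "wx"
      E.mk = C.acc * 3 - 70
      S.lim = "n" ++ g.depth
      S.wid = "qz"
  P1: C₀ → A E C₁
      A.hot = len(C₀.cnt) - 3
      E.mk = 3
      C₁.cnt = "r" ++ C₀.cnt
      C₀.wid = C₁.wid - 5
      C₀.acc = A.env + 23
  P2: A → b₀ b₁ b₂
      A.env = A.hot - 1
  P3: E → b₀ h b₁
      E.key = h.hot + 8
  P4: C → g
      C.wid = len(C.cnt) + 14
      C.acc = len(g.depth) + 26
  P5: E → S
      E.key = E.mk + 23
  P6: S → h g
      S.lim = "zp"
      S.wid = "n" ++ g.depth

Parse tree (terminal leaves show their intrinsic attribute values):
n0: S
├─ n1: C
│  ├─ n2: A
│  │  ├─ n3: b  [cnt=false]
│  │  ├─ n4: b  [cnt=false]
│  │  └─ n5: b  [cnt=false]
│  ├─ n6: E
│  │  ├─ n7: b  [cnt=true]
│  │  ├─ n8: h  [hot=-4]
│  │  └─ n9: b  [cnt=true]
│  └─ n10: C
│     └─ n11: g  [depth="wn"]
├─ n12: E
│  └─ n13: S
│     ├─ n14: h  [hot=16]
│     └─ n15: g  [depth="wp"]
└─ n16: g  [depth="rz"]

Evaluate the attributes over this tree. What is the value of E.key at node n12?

16

1. n1.cnt = "wx"  ["wx"]
2. n2.hot = -1  [len(C₀.cnt) - 3]
3. n3.cnt = false  [terminal]
4. n4.cnt = false  [terminal]
5. n5.cnt = false  [terminal]
6. n2.env = -2  [A.hot - 1]
7. n6.mk = 3  [3]
8. n7.cnt = true  [terminal]
9. n8.hot = -4  [terminal]
10. n9.cnt = true  [terminal]
11. n6.key = 4  [h.hot + 8]
12. n10.cnt = "rwx"  ["r" ++ C₀.cnt]
13. n11.depth = "wn"  [terminal]
14. n10.wid = 17  [len(C.cnt) + 14]
15. n10.acc = 28  [len(g.depth) + 26]
16. n1.wid = 12  [C₁.wid - 5]
17. n1.acc = 21  [A.env + 23]
18. n12.mk = -7  [C.acc * 3 - 70]
19. n14.hot = 16  [terminal]
20. n15.depth = "wp"  [terminal]
21. n13.lim = "zp"  ["zp"]
22. n13.wid = "nwp"  ["n" ++ g.depth]
23. n12.key = 16  [E.mk + 23]
24. n16.depth = "rz"  [terminal]
25. n0.lim = "nrz"  ["n" ++ g.depth]
26. n0.wid = "qz"  ["qz"]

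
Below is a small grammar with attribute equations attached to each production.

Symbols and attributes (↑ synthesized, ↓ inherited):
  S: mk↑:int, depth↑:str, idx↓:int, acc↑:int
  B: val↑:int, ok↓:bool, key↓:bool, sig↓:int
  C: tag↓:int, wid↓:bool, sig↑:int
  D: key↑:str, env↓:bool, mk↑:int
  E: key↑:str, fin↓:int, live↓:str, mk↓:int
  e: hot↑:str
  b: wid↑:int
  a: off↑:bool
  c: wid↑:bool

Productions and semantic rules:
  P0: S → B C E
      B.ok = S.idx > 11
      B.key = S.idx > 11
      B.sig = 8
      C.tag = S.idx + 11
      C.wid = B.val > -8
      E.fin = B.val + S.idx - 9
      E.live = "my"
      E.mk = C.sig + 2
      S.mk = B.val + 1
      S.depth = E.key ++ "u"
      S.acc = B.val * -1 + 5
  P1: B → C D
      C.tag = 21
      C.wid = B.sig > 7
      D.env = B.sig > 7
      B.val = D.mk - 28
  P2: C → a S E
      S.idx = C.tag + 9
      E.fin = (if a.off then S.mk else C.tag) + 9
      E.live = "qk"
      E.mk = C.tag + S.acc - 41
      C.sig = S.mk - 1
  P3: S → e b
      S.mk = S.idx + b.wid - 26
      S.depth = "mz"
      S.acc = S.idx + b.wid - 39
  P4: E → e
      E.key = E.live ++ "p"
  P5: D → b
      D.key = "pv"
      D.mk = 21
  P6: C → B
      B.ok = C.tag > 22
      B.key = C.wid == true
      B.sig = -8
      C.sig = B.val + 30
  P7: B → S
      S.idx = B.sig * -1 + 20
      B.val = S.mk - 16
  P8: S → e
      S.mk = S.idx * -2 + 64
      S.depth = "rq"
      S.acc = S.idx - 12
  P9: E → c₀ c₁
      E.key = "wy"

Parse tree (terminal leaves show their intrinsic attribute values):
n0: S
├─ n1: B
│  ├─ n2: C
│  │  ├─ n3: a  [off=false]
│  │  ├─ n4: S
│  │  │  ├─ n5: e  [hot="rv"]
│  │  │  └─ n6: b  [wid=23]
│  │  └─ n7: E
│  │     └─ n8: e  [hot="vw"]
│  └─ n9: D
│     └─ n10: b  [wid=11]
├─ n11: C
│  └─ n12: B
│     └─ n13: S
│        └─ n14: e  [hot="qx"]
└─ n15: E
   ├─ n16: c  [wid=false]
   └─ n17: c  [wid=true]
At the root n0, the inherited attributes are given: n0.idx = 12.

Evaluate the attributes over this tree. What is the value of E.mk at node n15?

1. n0.idx = 12  [given at root]
2. n1.ok = true  [S.idx > 11]
3. n1.key = true  [S.idx > 11]
4. n1.sig = 8  [8]
5. n2.tag = 21  [21]
6. n2.wid = true  [B.sig > 7]
7. n3.off = false  [terminal]
8. n4.idx = 30  [C.tag + 9]
9. n5.hot = "rv"  [terminal]
10. n6.wid = 23  [terminal]
11. n4.mk = 27  [S.idx + b.wid - 26]
12. n4.depth = "mz"  ["mz"]
13. n4.acc = 14  [S.idx + b.wid - 39]
14. n7.fin = 30  [(if a.off then S.mk else C.tag) + 9]
15. n7.live = "qk"  ["qk"]
16. n7.mk = -6  [C.tag + S.acc - 41]
17. n8.hot = "vw"  [terminal]
18. n7.key = "qkp"  [E.live ++ "p"]
19. n2.sig = 26  [S.mk - 1]
20. n9.env = true  [B.sig > 7]
21. n10.wid = 11  [terminal]
22. n9.key = "pv"  ["pv"]
23. n9.mk = 21  [21]
24. n1.val = -7  [D.mk - 28]
25. n11.tag = 23  [S.idx + 11]
26. n11.wid = true  [B.val > -8]
27. n12.ok = true  [C.tag > 22]
28. n12.key = true  [C.wid == true]
29. n12.sig = -8  [-8]
30. n13.idx = 28  [B.sig * -1 + 20]
31. n14.hot = "qx"  [terminal]
32. n13.mk = 8  [S.idx * -2 + 64]
33. n13.depth = "rq"  ["rq"]
34. n13.acc = 16  [S.idx - 12]
35. n12.val = -8  [S.mk - 16]
36. n11.sig = 22  [B.val + 30]
37. n15.fin = -4  [B.val + S.idx - 9]
38. n15.live = "my"  ["my"]
39. n15.mk = 24  [C.sig + 2]
40. n16.wid = false  [terminal]
41. n17.wid = true  [terminal]
42. n15.key = "wy"  ["wy"]
43. n0.mk = -6  [B.val + 1]
44. n0.depth = "wyu"  [E.key ++ "u"]
45. n0.acc = 12  [B.val * -1 + 5]

24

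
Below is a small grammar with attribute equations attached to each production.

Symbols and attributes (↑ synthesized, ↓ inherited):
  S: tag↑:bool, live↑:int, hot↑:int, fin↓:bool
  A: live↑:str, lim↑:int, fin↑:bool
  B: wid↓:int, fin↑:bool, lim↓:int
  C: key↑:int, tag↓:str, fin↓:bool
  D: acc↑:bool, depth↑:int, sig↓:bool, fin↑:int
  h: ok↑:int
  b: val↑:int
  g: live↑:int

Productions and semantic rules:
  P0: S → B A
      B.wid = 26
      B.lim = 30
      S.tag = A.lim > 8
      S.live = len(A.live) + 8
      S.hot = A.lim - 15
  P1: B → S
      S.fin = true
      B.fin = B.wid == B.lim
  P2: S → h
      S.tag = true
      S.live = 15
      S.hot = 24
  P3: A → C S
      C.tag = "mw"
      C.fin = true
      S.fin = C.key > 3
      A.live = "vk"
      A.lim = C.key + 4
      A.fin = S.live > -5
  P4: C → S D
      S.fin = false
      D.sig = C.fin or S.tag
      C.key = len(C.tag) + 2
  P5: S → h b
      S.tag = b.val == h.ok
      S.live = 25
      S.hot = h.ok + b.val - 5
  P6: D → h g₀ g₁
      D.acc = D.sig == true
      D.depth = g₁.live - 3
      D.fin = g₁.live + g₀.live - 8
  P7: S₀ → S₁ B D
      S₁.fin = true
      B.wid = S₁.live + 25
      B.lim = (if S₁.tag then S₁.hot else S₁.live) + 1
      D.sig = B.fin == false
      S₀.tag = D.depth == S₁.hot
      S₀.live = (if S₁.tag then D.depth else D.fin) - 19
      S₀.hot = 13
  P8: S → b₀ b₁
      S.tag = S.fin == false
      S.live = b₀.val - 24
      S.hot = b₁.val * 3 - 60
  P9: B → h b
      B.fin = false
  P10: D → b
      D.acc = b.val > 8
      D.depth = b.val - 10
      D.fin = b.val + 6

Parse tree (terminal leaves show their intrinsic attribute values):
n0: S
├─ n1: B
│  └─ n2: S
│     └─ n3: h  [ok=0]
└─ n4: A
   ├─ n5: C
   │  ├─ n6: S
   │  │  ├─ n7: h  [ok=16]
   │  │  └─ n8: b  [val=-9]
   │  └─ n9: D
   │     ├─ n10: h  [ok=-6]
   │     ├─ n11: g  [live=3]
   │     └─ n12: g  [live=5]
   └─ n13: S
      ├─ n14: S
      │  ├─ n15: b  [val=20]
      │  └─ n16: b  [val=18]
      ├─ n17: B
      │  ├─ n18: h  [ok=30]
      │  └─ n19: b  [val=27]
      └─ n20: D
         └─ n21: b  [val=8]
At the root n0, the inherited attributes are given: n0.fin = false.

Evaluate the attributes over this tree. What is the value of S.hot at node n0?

-7

1. n0.fin = false  [given at root]
2. n1.wid = 26  [26]
3. n1.lim = 30  [30]
4. n2.fin = true  [true]
5. n3.ok = 0  [terminal]
6. n2.tag = true  [true]
7. n2.live = 15  [15]
8. n2.hot = 24  [24]
9. n1.fin = false  [B.wid == B.lim]
10. n5.tag = "mw"  ["mw"]
11. n5.fin = true  [true]
12. n6.fin = false  [false]
13. n7.ok = 16  [terminal]
14. n8.val = -9  [terminal]
15. n6.tag = false  [b.val == h.ok]
16. n6.live = 25  [25]
17. n6.hot = 2  [h.ok + b.val - 5]
18. n9.sig = true  [C.fin or S.tag]
19. n10.ok = -6  [terminal]
20. n11.live = 3  [terminal]
21. n12.live = 5  [terminal]
22. n9.acc = true  [D.sig == true]
23. n9.depth = 2  [g₁.live - 3]
24. n9.fin = 0  [g₁.live + g₀.live - 8]
25. n5.key = 4  [len(C.tag) + 2]
26. n13.fin = true  [C.key > 3]
27. n14.fin = true  [true]
28. n15.val = 20  [terminal]
29. n16.val = 18  [terminal]
30. n14.tag = false  [S.fin == false]
31. n14.live = -4  [b₀.val - 24]
32. n14.hot = -6  [b₁.val * 3 - 60]
33. n17.wid = 21  [S₁.live + 25]
34. n17.lim = -3  [(if S₁.tag then S₁.hot else S₁.live) + 1]
35. n18.ok = 30  [terminal]
36. n19.val = 27  [terminal]
37. n17.fin = false  [false]
38. n20.sig = true  [B.fin == false]
39. n21.val = 8  [terminal]
40. n20.acc = false  [b.val > 8]
41. n20.depth = -2  [b.val - 10]
42. n20.fin = 14  [b.val + 6]
43. n13.tag = false  [D.depth == S₁.hot]
44. n13.live = -5  [(if S₁.tag then D.depth else D.fin) - 19]
45. n13.hot = 13  [13]
46. n4.live = "vk"  ["vk"]
47. n4.lim = 8  [C.key + 4]
48. n4.fin = false  [S.live > -5]
49. n0.tag = false  [A.lim > 8]
50. n0.live = 10  [len(A.live) + 8]
51. n0.hot = -7  [A.lim - 15]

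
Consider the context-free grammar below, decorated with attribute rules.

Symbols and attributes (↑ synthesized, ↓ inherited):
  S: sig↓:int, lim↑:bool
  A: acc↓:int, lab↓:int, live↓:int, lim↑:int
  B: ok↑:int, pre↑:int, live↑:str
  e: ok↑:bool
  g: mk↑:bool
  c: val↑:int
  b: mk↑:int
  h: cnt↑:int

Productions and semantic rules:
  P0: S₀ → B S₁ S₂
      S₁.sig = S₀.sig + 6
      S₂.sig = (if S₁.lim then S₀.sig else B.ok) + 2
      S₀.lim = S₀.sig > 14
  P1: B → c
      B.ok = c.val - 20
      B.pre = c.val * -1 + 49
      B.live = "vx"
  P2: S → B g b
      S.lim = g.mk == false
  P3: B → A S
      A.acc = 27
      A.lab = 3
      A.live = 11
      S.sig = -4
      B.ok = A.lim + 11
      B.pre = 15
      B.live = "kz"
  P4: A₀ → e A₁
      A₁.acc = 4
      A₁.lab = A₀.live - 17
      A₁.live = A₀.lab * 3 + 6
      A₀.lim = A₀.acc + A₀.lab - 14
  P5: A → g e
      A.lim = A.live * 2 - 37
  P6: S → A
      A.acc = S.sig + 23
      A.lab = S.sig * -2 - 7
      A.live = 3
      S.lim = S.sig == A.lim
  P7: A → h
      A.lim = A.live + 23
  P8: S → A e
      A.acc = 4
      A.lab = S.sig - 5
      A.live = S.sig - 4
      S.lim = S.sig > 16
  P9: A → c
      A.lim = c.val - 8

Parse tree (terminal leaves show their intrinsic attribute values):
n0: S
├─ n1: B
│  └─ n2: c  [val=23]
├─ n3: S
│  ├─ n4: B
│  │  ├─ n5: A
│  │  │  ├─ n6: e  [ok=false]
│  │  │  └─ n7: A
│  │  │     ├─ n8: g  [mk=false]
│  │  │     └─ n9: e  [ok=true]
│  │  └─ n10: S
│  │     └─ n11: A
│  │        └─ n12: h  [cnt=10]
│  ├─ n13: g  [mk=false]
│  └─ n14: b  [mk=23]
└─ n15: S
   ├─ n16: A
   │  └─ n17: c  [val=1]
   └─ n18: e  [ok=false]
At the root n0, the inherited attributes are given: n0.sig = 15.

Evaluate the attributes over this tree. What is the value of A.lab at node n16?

12

1. n0.sig = 15  [given at root]
2. n2.val = 23  [terminal]
3. n1.ok = 3  [c.val - 20]
4. n1.pre = 26  [c.val * -1 + 49]
5. n1.live = "vx"  ["vx"]
6. n3.sig = 21  [S₀.sig + 6]
7. n5.acc = 27  [27]
8. n5.lab = 3  [3]
9. n5.live = 11  [11]
10. n6.ok = false  [terminal]
11. n7.acc = 4  [4]
12. n7.lab = -6  [A₀.live - 17]
13. n7.live = 15  [A₀.lab * 3 + 6]
14. n8.mk = false  [terminal]
15. n9.ok = true  [terminal]
16. n7.lim = -7  [A.live * 2 - 37]
17. n5.lim = 16  [A₀.acc + A₀.lab - 14]
18. n10.sig = -4  [-4]
19. n11.acc = 19  [S.sig + 23]
20. n11.lab = 1  [S.sig * -2 - 7]
21. n11.live = 3  [3]
22. n12.cnt = 10  [terminal]
23. n11.lim = 26  [A.live + 23]
24. n10.lim = false  [S.sig == A.lim]
25. n4.ok = 27  [A.lim + 11]
26. n4.pre = 15  [15]
27. n4.live = "kz"  ["kz"]
28. n13.mk = false  [terminal]
29. n14.mk = 23  [terminal]
30. n3.lim = true  [g.mk == false]
31. n15.sig = 17  [(if S₁.lim then S₀.sig else B.ok) + 2]
32. n16.acc = 4  [4]
33. n16.lab = 12  [S.sig - 5]
34. n16.live = 13  [S.sig - 4]
35. n17.val = 1  [terminal]
36. n16.lim = -7  [c.val - 8]
37. n18.ok = false  [terminal]
38. n15.lim = true  [S.sig > 16]
39. n0.lim = true  [S₀.sig > 14]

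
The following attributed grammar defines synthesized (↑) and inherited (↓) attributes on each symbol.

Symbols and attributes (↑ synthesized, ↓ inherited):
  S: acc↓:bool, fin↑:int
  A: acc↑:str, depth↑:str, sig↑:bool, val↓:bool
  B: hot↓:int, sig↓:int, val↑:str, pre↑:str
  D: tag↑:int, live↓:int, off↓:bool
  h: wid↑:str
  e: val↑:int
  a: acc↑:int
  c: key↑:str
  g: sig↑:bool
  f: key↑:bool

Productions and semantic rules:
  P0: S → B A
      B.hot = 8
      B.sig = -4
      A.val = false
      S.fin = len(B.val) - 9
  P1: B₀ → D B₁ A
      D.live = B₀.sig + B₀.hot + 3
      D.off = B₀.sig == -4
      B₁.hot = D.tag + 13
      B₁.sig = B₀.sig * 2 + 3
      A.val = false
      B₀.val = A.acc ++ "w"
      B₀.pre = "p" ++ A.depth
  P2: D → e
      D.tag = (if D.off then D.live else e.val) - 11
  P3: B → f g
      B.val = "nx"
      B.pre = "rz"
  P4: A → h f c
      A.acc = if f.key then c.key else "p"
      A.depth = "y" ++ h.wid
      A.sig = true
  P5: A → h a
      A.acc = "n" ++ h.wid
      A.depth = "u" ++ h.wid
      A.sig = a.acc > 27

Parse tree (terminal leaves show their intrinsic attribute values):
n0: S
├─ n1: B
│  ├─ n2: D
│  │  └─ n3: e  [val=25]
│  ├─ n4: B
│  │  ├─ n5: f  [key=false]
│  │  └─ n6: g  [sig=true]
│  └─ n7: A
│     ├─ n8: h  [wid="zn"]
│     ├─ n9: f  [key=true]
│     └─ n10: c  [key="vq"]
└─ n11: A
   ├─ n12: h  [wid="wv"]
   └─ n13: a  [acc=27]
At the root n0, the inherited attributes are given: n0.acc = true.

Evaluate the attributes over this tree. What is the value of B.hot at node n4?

1. n0.acc = true  [given at root]
2. n1.hot = 8  [8]
3. n1.sig = -4  [-4]
4. n2.live = 7  [B₀.sig + B₀.hot + 3]
5. n2.off = true  [B₀.sig == -4]
6. n3.val = 25  [terminal]
7. n2.tag = -4  [(if D.off then D.live else e.val) - 11]
8. n4.hot = 9  [D.tag + 13]
9. n4.sig = -5  [B₀.sig * 2 + 3]
10. n5.key = false  [terminal]
11. n6.sig = true  [terminal]
12. n4.val = "nx"  ["nx"]
13. n4.pre = "rz"  ["rz"]
14. n7.val = false  [false]
15. n8.wid = "zn"  [terminal]
16. n9.key = true  [terminal]
17. n10.key = "vq"  [terminal]
18. n7.acc = "vq"  [if f.key then c.key else "p"]
19. n7.depth = "yzn"  ["y" ++ h.wid]
20. n7.sig = true  [true]
21. n1.val = "vqw"  [A.acc ++ "w"]
22. n1.pre = "pyzn"  ["p" ++ A.depth]
23. n11.val = false  [false]
24. n12.wid = "wv"  [terminal]
25. n13.acc = 27  [terminal]
26. n11.acc = "nwv"  ["n" ++ h.wid]
27. n11.depth = "uwv"  ["u" ++ h.wid]
28. n11.sig = false  [a.acc > 27]
29. n0.fin = -6  [len(B.val) - 9]

9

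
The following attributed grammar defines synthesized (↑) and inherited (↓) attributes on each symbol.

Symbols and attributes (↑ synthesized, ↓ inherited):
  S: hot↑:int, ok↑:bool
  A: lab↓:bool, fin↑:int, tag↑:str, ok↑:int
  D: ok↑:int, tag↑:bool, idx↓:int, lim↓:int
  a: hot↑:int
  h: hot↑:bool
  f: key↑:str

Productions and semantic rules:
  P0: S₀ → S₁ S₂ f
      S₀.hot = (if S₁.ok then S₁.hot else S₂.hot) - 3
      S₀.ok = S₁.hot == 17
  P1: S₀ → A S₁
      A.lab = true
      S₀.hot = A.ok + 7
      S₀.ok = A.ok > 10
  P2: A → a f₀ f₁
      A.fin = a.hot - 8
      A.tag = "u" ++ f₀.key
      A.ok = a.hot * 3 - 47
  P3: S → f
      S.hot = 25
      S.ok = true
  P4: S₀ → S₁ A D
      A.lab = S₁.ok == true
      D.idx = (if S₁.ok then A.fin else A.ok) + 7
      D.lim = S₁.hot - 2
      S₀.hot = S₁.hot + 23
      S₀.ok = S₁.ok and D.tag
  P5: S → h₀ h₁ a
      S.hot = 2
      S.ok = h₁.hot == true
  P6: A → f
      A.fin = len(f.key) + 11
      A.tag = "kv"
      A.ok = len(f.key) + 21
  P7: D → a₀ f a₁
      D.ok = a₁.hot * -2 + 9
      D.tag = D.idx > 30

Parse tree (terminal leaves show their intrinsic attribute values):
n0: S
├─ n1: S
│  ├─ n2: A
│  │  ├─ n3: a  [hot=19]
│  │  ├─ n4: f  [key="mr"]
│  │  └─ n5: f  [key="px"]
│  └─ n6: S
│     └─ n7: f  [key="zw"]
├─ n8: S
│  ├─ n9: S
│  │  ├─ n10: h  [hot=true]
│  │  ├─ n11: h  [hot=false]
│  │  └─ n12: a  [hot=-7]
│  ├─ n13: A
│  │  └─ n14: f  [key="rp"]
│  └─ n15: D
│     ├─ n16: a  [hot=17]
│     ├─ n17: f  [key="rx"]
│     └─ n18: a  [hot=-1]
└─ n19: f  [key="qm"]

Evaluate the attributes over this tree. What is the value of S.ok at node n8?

1. n2.lab = true  [true]
2. n3.hot = 19  [terminal]
3. n4.key = "mr"  [terminal]
4. n5.key = "px"  [terminal]
5. n2.fin = 11  [a.hot - 8]
6. n2.tag = "umr"  ["u" ++ f₀.key]
7. n2.ok = 10  [a.hot * 3 - 47]
8. n7.key = "zw"  [terminal]
9. n6.hot = 25  [25]
10. n6.ok = true  [true]
11. n1.hot = 17  [A.ok + 7]
12. n1.ok = false  [A.ok > 10]
13. n10.hot = true  [terminal]
14. n11.hot = false  [terminal]
15. n12.hot = -7  [terminal]
16. n9.hot = 2  [2]
17. n9.ok = false  [h₁.hot == true]
18. n13.lab = false  [S₁.ok == true]
19. n14.key = "rp"  [terminal]
20. n13.fin = 13  [len(f.key) + 11]
21. n13.tag = "kv"  ["kv"]
22. n13.ok = 23  [len(f.key) + 21]
23. n15.idx = 30  [(if S₁.ok then A.fin else A.ok) + 7]
24. n15.lim = 0  [S₁.hot - 2]
25. n16.hot = 17  [terminal]
26. n17.key = "rx"  [terminal]
27. n18.hot = -1  [terminal]
28. n15.ok = 11  [a₁.hot * -2 + 9]
29. n15.tag = false  [D.idx > 30]
30. n8.hot = 25  [S₁.hot + 23]
31. n8.ok = false  [S₁.ok and D.tag]
32. n19.key = "qm"  [terminal]
33. n0.hot = 22  [(if S₁.ok then S₁.hot else S₂.hot) - 3]
34. n0.ok = true  [S₁.hot == 17]

false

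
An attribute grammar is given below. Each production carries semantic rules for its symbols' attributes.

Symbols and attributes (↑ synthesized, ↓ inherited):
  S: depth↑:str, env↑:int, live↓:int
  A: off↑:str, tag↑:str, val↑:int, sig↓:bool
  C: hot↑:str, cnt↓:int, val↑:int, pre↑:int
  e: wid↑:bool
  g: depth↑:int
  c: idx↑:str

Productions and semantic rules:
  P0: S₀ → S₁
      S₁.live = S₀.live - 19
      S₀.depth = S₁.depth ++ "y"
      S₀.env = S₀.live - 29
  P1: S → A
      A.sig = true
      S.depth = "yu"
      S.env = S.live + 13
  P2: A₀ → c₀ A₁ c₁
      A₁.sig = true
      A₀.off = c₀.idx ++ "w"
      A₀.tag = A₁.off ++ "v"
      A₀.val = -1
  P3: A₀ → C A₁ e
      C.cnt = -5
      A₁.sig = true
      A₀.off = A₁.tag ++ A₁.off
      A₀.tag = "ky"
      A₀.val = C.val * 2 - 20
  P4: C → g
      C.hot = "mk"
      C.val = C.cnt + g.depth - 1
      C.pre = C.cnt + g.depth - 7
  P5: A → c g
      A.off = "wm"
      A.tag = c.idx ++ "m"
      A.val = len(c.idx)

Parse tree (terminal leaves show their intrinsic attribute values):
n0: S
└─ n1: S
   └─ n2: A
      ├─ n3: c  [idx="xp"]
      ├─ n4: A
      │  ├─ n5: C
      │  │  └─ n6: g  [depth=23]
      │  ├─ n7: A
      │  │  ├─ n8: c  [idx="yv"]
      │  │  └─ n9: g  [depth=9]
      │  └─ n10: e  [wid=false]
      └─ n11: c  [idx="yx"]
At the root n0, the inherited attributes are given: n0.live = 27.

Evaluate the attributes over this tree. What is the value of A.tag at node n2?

1. n0.live = 27  [given at root]
2. n1.live = 8  [S₀.live - 19]
3. n2.sig = true  [true]
4. n3.idx = "xp"  [terminal]
5. n4.sig = true  [true]
6. n5.cnt = -5  [-5]
7. n6.depth = 23  [terminal]
8. n5.hot = "mk"  ["mk"]
9. n5.val = 17  [C.cnt + g.depth - 1]
10. n5.pre = 11  [C.cnt + g.depth - 7]
11. n7.sig = true  [true]
12. n8.idx = "yv"  [terminal]
13. n9.depth = 9  [terminal]
14. n7.off = "wm"  ["wm"]
15. n7.tag = "yvm"  [c.idx ++ "m"]
16. n7.val = 2  [len(c.idx)]
17. n10.wid = false  [terminal]
18. n4.off = "yvmwm"  [A₁.tag ++ A₁.off]
19. n4.tag = "ky"  ["ky"]
20. n4.val = 14  [C.val * 2 - 20]
21. n11.idx = "yx"  [terminal]
22. n2.off = "xpw"  [c₀.idx ++ "w"]
23. n2.tag = "yvmwmv"  [A₁.off ++ "v"]
24. n2.val = -1  [-1]
25. n1.depth = "yu"  ["yu"]
26. n1.env = 21  [S.live + 13]
27. n0.depth = "yuy"  [S₁.depth ++ "y"]
28. n0.env = -2  [S₀.live - 29]

"yvmwmv"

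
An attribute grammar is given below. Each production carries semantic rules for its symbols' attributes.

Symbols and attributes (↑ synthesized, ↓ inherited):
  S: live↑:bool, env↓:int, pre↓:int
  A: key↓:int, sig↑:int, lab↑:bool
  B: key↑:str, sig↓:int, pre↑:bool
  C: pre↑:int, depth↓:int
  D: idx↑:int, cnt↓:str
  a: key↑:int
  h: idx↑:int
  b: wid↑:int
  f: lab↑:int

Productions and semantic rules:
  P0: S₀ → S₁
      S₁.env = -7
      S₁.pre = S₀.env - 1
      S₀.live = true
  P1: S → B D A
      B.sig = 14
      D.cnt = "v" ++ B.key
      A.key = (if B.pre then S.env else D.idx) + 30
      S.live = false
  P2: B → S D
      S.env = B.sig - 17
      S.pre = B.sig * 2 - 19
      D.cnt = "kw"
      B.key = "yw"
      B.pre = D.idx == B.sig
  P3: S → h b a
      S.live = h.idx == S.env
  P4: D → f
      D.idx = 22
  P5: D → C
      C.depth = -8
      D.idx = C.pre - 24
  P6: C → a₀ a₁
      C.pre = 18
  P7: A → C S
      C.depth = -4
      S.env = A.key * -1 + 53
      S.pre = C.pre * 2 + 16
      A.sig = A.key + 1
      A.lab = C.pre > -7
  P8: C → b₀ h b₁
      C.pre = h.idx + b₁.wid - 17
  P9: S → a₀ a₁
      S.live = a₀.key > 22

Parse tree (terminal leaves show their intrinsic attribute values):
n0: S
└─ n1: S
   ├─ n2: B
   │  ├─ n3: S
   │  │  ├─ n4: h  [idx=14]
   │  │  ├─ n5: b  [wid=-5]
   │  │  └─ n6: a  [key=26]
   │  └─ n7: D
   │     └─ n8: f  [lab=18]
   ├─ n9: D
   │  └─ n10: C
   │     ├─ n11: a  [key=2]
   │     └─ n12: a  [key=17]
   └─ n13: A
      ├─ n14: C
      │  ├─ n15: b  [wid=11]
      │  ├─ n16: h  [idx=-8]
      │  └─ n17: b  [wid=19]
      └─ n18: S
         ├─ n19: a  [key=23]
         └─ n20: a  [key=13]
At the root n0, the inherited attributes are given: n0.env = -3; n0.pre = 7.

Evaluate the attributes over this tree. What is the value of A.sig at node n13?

25

1. n0.env = -3  [given at root]
2. n0.pre = 7  [given at root]
3. n1.env = -7  [-7]
4. n1.pre = -4  [S₀.env - 1]
5. n2.sig = 14  [14]
6. n3.env = -3  [B.sig - 17]
7. n3.pre = 9  [B.sig * 2 - 19]
8. n4.idx = 14  [terminal]
9. n5.wid = -5  [terminal]
10. n6.key = 26  [terminal]
11. n3.live = false  [h.idx == S.env]
12. n7.cnt = "kw"  ["kw"]
13. n8.lab = 18  [terminal]
14. n7.idx = 22  [22]
15. n2.key = "yw"  ["yw"]
16. n2.pre = false  [D.idx == B.sig]
17. n9.cnt = "vyw"  ["v" ++ B.key]
18. n10.depth = -8  [-8]
19. n11.key = 2  [terminal]
20. n12.key = 17  [terminal]
21. n10.pre = 18  [18]
22. n9.idx = -6  [C.pre - 24]
23. n13.key = 24  [(if B.pre then S.env else D.idx) + 30]
24. n14.depth = -4  [-4]
25. n15.wid = 11  [terminal]
26. n16.idx = -8  [terminal]
27. n17.wid = 19  [terminal]
28. n14.pre = -6  [h.idx + b₁.wid - 17]
29. n18.env = 29  [A.key * -1 + 53]
30. n18.pre = 4  [C.pre * 2 + 16]
31. n19.key = 23  [terminal]
32. n20.key = 13  [terminal]
33. n18.live = true  [a₀.key > 22]
34. n13.sig = 25  [A.key + 1]
35. n13.lab = true  [C.pre > -7]
36. n1.live = false  [false]
37. n0.live = true  [true]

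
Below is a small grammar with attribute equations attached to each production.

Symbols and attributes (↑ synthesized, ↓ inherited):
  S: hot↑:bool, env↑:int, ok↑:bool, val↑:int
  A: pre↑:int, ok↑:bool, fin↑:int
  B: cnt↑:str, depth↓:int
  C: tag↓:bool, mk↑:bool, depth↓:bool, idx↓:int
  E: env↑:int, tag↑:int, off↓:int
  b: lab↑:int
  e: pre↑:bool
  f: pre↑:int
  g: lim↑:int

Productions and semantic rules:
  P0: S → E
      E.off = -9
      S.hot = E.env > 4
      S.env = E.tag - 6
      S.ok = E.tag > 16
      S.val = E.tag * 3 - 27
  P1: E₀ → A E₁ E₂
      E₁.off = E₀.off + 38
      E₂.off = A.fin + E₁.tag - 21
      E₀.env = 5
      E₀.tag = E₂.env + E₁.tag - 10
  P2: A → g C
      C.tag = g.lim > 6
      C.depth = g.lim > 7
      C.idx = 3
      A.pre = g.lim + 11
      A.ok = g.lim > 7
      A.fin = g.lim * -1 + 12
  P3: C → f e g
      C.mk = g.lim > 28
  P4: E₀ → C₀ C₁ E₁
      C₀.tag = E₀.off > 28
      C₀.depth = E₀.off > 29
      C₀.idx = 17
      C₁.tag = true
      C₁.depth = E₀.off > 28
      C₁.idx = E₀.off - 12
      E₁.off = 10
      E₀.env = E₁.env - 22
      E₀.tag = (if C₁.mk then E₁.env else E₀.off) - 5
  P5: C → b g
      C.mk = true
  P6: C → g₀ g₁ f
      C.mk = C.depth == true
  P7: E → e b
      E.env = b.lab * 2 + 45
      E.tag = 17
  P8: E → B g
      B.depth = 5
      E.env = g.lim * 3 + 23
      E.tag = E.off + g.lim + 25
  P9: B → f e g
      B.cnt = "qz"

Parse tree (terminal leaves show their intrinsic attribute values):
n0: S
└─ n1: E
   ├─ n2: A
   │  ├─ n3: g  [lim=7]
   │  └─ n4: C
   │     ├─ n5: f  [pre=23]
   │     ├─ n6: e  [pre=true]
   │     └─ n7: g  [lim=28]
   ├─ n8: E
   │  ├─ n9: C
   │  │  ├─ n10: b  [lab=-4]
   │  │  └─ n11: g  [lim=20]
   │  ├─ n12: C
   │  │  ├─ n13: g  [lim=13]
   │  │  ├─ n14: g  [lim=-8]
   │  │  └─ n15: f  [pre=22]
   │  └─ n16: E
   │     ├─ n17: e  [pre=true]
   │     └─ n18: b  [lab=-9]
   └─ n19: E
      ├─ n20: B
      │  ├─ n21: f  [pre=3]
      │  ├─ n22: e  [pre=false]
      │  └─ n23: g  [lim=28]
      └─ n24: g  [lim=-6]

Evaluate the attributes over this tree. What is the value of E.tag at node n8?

22

1. n1.off = -9  [-9]
2. n3.lim = 7  [terminal]
3. n4.tag = true  [g.lim > 6]
4. n4.depth = false  [g.lim > 7]
5. n4.idx = 3  [3]
6. n5.pre = 23  [terminal]
7. n6.pre = true  [terminal]
8. n7.lim = 28  [terminal]
9. n4.mk = false  [g.lim > 28]
10. n2.pre = 18  [g.lim + 11]
11. n2.ok = false  [g.lim > 7]
12. n2.fin = 5  [g.lim * -1 + 12]
13. n8.off = 29  [E₀.off + 38]
14. n9.tag = true  [E₀.off > 28]
15. n9.depth = false  [E₀.off > 29]
16. n9.idx = 17  [17]
17. n10.lab = -4  [terminal]
18. n11.lim = 20  [terminal]
19. n9.mk = true  [true]
20. n12.tag = true  [true]
21. n12.depth = true  [E₀.off > 28]
22. n12.idx = 17  [E₀.off - 12]
23. n13.lim = 13  [terminal]
24. n14.lim = -8  [terminal]
25. n15.pre = 22  [terminal]
26. n12.mk = true  [C.depth == true]
27. n16.off = 10  [10]
28. n17.pre = true  [terminal]
29. n18.lab = -9  [terminal]
30. n16.env = 27  [b.lab * 2 + 45]
31. n16.tag = 17  [17]
32. n8.env = 5  [E₁.env - 22]
33. n8.tag = 22  [(if C₁.mk then E₁.env else E₀.off) - 5]
34. n19.off = 6  [A.fin + E₁.tag - 21]
35. n20.depth = 5  [5]
36. n21.pre = 3  [terminal]
37. n22.pre = false  [terminal]
38. n23.lim = 28  [terminal]
39. n20.cnt = "qz"  ["qz"]
40. n24.lim = -6  [terminal]
41. n19.env = 5  [g.lim * 3 + 23]
42. n19.tag = 25  [E.off + g.lim + 25]
43. n1.env = 5  [5]
44. n1.tag = 17  [E₂.env + E₁.tag - 10]
45. n0.hot = true  [E.env > 4]
46. n0.env = 11  [E.tag - 6]
47. n0.ok = true  [E.tag > 16]
48. n0.val = 24  [E.tag * 3 - 27]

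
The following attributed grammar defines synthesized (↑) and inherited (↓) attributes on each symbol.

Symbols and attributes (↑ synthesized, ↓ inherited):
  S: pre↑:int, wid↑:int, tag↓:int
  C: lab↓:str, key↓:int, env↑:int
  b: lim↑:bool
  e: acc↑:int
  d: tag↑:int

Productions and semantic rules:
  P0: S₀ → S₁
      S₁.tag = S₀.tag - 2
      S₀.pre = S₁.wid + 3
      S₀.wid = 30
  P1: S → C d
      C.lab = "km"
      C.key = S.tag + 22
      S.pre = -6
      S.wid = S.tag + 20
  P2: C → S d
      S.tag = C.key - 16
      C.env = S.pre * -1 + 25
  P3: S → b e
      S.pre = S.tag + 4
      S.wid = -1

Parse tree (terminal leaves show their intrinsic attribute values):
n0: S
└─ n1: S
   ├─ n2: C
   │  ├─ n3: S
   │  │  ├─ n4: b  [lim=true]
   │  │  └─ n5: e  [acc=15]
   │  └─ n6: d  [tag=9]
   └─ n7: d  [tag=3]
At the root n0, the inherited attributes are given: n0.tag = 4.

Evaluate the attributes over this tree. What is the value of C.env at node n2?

1. n0.tag = 4  [given at root]
2. n1.tag = 2  [S₀.tag - 2]
3. n2.lab = "km"  ["km"]
4. n2.key = 24  [S.tag + 22]
5. n3.tag = 8  [C.key - 16]
6. n4.lim = true  [terminal]
7. n5.acc = 15  [terminal]
8. n3.pre = 12  [S.tag + 4]
9. n3.wid = -1  [-1]
10. n6.tag = 9  [terminal]
11. n2.env = 13  [S.pre * -1 + 25]
12. n7.tag = 3  [terminal]
13. n1.pre = -6  [-6]
14. n1.wid = 22  [S.tag + 20]
15. n0.pre = 25  [S₁.wid + 3]
16. n0.wid = 30  [30]

13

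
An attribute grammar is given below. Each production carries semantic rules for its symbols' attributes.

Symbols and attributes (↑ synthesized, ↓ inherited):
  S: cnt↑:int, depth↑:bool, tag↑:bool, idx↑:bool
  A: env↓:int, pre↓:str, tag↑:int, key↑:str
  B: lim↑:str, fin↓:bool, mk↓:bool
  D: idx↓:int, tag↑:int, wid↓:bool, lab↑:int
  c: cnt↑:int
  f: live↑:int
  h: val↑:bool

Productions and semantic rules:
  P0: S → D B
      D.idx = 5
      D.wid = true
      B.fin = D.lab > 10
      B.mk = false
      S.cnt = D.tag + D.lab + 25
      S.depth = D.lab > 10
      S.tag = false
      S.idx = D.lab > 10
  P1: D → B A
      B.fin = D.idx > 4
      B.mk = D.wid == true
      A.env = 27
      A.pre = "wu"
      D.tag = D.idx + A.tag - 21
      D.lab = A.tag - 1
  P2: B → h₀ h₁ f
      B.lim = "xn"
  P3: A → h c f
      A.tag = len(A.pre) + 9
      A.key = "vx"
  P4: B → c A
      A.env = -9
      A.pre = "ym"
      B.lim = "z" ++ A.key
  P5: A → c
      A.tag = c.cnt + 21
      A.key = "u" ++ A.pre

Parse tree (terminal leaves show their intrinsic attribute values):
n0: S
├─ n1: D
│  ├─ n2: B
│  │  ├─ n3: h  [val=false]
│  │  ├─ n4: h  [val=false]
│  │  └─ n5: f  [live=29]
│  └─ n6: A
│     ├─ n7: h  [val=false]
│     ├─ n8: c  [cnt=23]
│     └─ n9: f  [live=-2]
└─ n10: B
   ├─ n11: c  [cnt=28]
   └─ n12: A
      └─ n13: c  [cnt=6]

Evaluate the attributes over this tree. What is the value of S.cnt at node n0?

30

1. n1.idx = 5  [5]
2. n1.wid = true  [true]
3. n2.fin = true  [D.idx > 4]
4. n2.mk = true  [D.wid == true]
5. n3.val = false  [terminal]
6. n4.val = false  [terminal]
7. n5.live = 29  [terminal]
8. n2.lim = "xn"  ["xn"]
9. n6.env = 27  [27]
10. n6.pre = "wu"  ["wu"]
11. n7.val = false  [terminal]
12. n8.cnt = 23  [terminal]
13. n9.live = -2  [terminal]
14. n6.tag = 11  [len(A.pre) + 9]
15. n6.key = "vx"  ["vx"]
16. n1.tag = -5  [D.idx + A.tag - 21]
17. n1.lab = 10  [A.tag - 1]
18. n10.fin = false  [D.lab > 10]
19. n10.mk = false  [false]
20. n11.cnt = 28  [terminal]
21. n12.env = -9  [-9]
22. n12.pre = "ym"  ["ym"]
23. n13.cnt = 6  [terminal]
24. n12.tag = 27  [c.cnt + 21]
25. n12.key = "uym"  ["u" ++ A.pre]
26. n10.lim = "zuym"  ["z" ++ A.key]
27. n0.cnt = 30  [D.tag + D.lab + 25]
28. n0.depth = false  [D.lab > 10]
29. n0.tag = false  [false]
30. n0.idx = false  [D.lab > 10]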